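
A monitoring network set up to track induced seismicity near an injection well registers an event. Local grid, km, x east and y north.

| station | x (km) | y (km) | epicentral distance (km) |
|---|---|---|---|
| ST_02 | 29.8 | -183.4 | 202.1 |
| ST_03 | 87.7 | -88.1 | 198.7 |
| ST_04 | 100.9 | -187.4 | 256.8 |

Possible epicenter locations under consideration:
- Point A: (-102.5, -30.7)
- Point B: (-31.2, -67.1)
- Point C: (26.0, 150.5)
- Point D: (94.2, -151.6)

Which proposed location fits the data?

Point A

For each candidate, compare |candidate − station| to the reported distance:
Point A: residuals ST_02 0.1, ST_03 0.0, ST_04 0.0 → max 0.1 km
Point B: residuals ST_02 70.8, ST_03 78.0, ST_04 78.1 → max 78.1 km
Point C: residuals ST_02 131.8, ST_03 47.7, ST_04 89.3 → max 131.8 km
Point D: residuals ST_02 130.3, ST_03 134.9, ST_04 220.4 → max 220.4 km
Only Point A has all residuals ≈ 0.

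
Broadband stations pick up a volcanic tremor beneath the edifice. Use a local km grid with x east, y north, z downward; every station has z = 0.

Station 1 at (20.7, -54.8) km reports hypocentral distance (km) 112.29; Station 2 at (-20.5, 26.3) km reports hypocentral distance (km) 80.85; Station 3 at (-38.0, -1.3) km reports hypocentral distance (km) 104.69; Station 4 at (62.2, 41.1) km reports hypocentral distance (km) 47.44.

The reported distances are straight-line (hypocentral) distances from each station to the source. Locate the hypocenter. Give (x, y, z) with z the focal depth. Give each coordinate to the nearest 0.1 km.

Each station gives a sphere (x−x_i)² + (y−y_i)² + z² = d_i² (stations at z=0).
Subtracting the Station 1 sphere from Station 2 and Station 3: z² cancels, leaving linear equations in x and y:
-82.4 x + 162.2 y = 3752.73
-117.4 x + 107.0 y = -336.79
Solving: x ≈ 44.611, y ≈ 45.800 km (keep extra digits for the depth step; rounded: 44.6, 45.8).
Then from the Station 1 sphere: z² = 112.29² − (x − 20.7)² − (y + 54.8)² with x = 44.611, y = 45.800, so z ≈ 43.783 ≈ 43.8 km.

x ≈ 44.6 km, y ≈ 45.8 km, depth ≈ 43.8 km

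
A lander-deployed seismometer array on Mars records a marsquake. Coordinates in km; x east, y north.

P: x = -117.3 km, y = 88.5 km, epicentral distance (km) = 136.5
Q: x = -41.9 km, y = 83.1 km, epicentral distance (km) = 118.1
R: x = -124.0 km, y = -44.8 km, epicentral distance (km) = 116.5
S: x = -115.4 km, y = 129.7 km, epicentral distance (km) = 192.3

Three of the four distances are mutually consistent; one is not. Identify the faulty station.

P

Solve using three stations at a time. Using Q, R, S (subtract circle equations pairwise → linear system) gives (x, y) ≈ (-8.5, -30.1).
Distances from that point to each station vs reported:
  P: calculated 160.9 vs reported 136.5 → residual 24.4 km
  Q: calculated 118.0 vs reported 118.1 → residual 0.1 km
  R: calculated 116.4 vs reported 116.5 → residual 0.1 km
  S: calculated 192.3 vs reported 192.3 → residual 0.0 km
Q, R, S are mutually consistent (residuals ≈ 0); P is off by 24.4 km.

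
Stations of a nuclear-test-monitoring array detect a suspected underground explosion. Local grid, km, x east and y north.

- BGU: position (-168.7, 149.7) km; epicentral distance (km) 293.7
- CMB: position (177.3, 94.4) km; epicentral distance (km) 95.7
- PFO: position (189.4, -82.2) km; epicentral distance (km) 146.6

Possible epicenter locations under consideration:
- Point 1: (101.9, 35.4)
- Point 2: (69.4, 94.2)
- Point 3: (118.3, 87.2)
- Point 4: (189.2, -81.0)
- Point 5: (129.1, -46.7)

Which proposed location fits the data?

For each candidate, compare |candidate − station| to the reported distance:
Point 1: residuals BGU 0.0, CMB 0.0, PFO 0.0 → max 0.0 km
Point 2: residuals BGU 49.2, CMB 12.2, PFO 66.7 → max 66.7 km
Point 3: residuals BGU 0.0, CMB 36.3, PFO 37.1 → max 37.1 km
Point 4: residuals BGU 132.1, CMB 80.1, PFO 145.4 → max 145.4 km
Point 5: residuals BGU 63.0, CMB 53.4, PFO 76.6 → max 76.6 km
Only Point 1 has all residuals ≈ 0.

Point 1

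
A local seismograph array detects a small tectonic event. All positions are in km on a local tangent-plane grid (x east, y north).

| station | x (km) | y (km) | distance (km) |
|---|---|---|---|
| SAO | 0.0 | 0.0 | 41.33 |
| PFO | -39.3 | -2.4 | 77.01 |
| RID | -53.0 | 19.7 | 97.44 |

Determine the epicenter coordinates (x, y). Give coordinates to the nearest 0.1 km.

Circle about each station: x² + y² = 41.33²; (x + 39.3)² + (y + 2.4)² = 77.01²; (x + 53.0)² + (y − 19.7)² = 97.44².
Subtracting the SAO equation from the PFO and RID equations removes the quadratic terms:
-78.6 x − 4.8 y = -2672.12
-106.0 x + 39.4 y = -4589.29
Solving the 2×2 system: x ≈ 35.3, y ≈ -21.5 km.

x ≈ 35.3 km, y ≈ -21.5 km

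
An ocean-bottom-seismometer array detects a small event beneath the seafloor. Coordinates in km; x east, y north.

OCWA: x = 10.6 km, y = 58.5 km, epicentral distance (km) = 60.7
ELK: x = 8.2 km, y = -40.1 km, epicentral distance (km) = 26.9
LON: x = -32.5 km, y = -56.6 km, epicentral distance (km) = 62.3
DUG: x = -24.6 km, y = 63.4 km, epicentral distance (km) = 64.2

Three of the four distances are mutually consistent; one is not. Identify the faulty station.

ELK

Solve using three stations at a time. Using OCWA, LON, DUG (subtract circle equations pairwise → linear system) gives (x, y) ≈ (-9.1, 1.1).
Distances from that point to each station vs reported:
  OCWA: calculated 60.7 vs reported 60.7 → residual 0.0 km
  ELK: calculated 44.7 vs reported 26.9 → residual 17.8 km
  LON: calculated 62.3 vs reported 62.3 → residual 0.0 km
  DUG: calculated 64.2 vs reported 64.2 → residual 0.0 km
OCWA, LON, DUG are mutually consistent (residuals ≈ 0); ELK is off by 17.8 km.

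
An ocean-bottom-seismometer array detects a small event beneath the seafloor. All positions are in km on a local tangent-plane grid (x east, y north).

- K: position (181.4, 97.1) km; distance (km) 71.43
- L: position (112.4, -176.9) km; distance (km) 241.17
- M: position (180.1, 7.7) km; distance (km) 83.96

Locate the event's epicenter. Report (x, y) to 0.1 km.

Circle about each station: (x − 181.4)² + (y − 97.1)² = 71.43²; (x − 112.4)² + (y + 176.9)² = 241.17²; (x − 180.1)² + (y − 7.7)² = 83.96².
Subtracting the K equation from the L and M equations removes the quadratic terms:
-138.0 x − 548.0 y = -51467.72
-2.6 x − 178.8 y = -11786.11
Solving the 2×2 system: x ≈ 118.0, y ≈ 64.2 km.

(118.0, 64.2)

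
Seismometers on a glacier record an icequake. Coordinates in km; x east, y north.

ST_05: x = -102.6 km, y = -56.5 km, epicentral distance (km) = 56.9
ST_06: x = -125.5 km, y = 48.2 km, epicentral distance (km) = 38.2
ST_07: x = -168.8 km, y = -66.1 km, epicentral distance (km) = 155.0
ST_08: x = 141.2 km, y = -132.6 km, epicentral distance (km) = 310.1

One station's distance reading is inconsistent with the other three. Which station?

ST_05

Solve using three stations at a time. Using ST_06, ST_07, ST_08 (subtract circle equations pairwise → linear system) gives (x, y) ≈ (-93.9, 69.6).
Distances from that point to each station vs reported:
  ST_05: calculated 126.4 vs reported 56.9 → residual 69.5 km
  ST_06: calculated 38.2 vs reported 38.2 → residual 0.0 km
  ST_07: calculated 155.0 vs reported 155.0 → residual 0.0 km
  ST_08: calculated 310.1 vs reported 310.1 → residual 0.0 km
ST_06, ST_07, ST_08 are mutually consistent (residuals ≈ 0); ST_05 is off by 69.5 km.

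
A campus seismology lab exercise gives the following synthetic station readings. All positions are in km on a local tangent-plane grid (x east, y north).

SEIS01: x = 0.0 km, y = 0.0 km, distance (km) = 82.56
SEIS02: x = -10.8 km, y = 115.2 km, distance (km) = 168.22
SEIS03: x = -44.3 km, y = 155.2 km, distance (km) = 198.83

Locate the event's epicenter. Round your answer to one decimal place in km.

(-71.2, -41.8)

Circle about each station: x² + y² = 82.56²; (x + 10.8)² + (y − 115.2)² = 168.22²; (x + 44.3)² + (y − 155.2)² = 198.83².
Subtracting the SEIS01 equation from the SEIS02 and SEIS03 equations removes the quadratic terms:
-21.6 x + 230.4 y = -8094.13
-88.6 x + 310.4 y = -6667.69
Solving the 2×2 system: x ≈ -71.2, y ≈ -41.8 km.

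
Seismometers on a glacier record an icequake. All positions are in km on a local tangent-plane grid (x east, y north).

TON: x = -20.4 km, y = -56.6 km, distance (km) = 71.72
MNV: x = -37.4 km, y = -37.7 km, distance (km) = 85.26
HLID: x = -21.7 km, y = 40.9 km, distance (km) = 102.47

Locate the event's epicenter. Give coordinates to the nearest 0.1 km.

47.8 km east, -34.4 km north

Circle about each station: (x + 20.4)² + (y + 56.6)² = 71.72²; (x + 37.4)² + (y + 37.7)² = 85.26²; (x + 21.7)² + (y − 40.9)² = 102.47².
Subtracting the TON equation from the MNV and HLID equations removes the quadratic terms:
-34.0 x + 37.8 y = -2925.18
-2.6 x + 195.0 y = -6832.36
Solving the 2×2 system: x ≈ 47.8, y ≈ -34.4 km.
Check against TON (with the unrounded x, y): √((x + 20.4)²+(y + 56.6)²) = 71.71 ≈ 71.72 km. ✓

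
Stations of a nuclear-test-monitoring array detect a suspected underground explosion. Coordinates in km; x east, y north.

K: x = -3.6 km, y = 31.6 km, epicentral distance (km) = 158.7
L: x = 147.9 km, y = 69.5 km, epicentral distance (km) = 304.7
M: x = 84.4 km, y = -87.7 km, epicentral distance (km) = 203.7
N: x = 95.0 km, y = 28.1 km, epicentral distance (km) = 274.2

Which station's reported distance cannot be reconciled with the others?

Solve using three stations at a time. Using K, L, M (subtract circle equations pairwise → linear system) gives (x, y) ≈ (-119.1, -77.4).
Distances from that point to each station vs reported:
  K: calculated 158.8 vs reported 158.7 → residual 0.1 km
  L: calculated 304.8 vs reported 304.7 → residual 0.1 km
  M: calculated 203.8 vs reported 203.7 → residual 0.1 km
  N: calculated 238.7 vs reported 274.2 → residual 35.5 km
K, L, M are mutually consistent (residuals ≈ 0); N is off by 35.5 km.

N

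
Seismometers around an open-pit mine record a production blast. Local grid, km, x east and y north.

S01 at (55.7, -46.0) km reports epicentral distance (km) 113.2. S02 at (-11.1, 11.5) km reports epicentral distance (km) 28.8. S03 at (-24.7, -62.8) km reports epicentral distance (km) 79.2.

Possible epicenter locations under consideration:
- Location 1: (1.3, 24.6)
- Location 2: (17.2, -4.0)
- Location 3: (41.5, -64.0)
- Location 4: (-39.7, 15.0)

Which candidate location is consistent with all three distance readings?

For each candidate, compare |candidate − station| to the reported distance:
Location 1: residuals S01 24.1, S02 10.8, S03 12.0 → max 24.1 km
Location 2: residuals S01 56.2, S02 3.5, S03 7.0 → max 56.2 km
Location 3: residuals S01 90.3, S02 63.2, S03 13.0 → max 90.3 km
Location 4: residuals S01 0.0, S02 0.0, S03 0.0 → max 0.0 km
Only Location 4 has all residuals ≈ 0.

Location 4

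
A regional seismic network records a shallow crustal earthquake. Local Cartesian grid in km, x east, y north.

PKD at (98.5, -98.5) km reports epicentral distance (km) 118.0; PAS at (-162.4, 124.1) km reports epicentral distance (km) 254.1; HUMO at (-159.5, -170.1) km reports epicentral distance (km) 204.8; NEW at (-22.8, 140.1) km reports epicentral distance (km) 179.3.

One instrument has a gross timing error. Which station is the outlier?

Solve using three stations at a time. Using PKD, HUMO, NEW (subtract circle equations pairwise → linear system) gives (x, y) ≈ (-2.9, -38.1).
Distances from that point to each station vs reported:
  PKD: calculated 118.0 vs reported 118.0 → residual 0.0 km
  PAS: calculated 227.5 vs reported 254.1 → residual 26.6 km
  HUMO: calculated 204.8 vs reported 204.8 → residual 0.0 km
  NEW: calculated 179.3 vs reported 179.3 → residual 0.0 km
PKD, HUMO, NEW are mutually consistent (residuals ≈ 0); PAS is off by 26.6 km.

PAS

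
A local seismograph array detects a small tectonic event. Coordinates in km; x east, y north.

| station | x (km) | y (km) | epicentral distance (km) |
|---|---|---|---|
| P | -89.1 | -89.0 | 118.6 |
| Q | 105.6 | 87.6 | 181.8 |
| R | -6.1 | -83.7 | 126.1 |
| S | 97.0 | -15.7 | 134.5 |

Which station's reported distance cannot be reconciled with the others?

Solve using three stations at a time. Using P, Q, R (subtract circle equations pairwise → linear system) gives (x, y) ≈ (-65.9, 27.3).
Distances from that point to each station vs reported:
  P: calculated 118.6 vs reported 118.6 → residual 0.0 km
  Q: calculated 181.8 vs reported 181.8 → residual 0.0 km
  R: calculated 126.1 vs reported 126.1 → residual 0.0 km
  S: calculated 168.5 vs reported 134.5 → residual 34.0 km
P, Q, R are mutually consistent (residuals ≈ 0); S is off by 34.0 km.

S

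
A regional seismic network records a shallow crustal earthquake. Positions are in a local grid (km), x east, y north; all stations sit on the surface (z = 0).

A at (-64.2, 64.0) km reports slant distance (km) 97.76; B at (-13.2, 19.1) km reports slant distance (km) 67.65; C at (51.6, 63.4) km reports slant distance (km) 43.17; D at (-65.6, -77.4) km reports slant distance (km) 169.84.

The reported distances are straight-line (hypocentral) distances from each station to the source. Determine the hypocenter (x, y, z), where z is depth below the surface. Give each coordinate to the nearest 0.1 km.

Each station gives a sphere (x−x_i)² + (y−y_i)² + z² = d_i² (stations at z=0).
Subtracting the A sphere from B and C: z² cancels, leaving linear equations in x and y:
102.0 x − 89.8 y = -2698.09
231.6 x − 1.2 y = 6157.85
Solving: x ≈ 26.902, y ≈ 60.603 km (keep extra digits for the depth step; rounded: 26.9, 60.6).
Then from the A sphere: z² = 97.76² − (x + 64.2)² − (y − 64.0)² with x = 26.902, y = 60.603, so z ≈ 35.297 ≈ 35.3 km.

x ≈ 26.9 km, y ≈ 60.6 km, depth ≈ 35.3 km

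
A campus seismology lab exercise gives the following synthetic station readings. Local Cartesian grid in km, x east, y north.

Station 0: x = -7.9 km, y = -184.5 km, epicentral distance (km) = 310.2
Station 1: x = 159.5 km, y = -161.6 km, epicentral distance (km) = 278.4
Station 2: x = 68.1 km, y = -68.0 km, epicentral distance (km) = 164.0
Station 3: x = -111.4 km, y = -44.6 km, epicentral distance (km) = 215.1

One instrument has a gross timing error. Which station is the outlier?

Solve using three stations at a time. Using Station 1, Station 2, Station 3 (subtract circle equations pairwise → linear system) gives (x, y) ≈ (52.1, 95.3).
Distances from that point to each station vs reported:
  Station 0: calculated 286.1 vs reported 310.2 → residual 24.1 km
  Station 1: calculated 278.4 vs reported 278.4 → residual 0.0 km
  Station 2: calculated 164.1 vs reported 164.0 → residual 0.1 km
  Station 3: calculated 215.1 vs reported 215.1 → residual 0.0 km
Station 1, Station 2, Station 3 are mutually consistent (residuals ≈ 0); Station 0 is off by 24.1 km.

Station 0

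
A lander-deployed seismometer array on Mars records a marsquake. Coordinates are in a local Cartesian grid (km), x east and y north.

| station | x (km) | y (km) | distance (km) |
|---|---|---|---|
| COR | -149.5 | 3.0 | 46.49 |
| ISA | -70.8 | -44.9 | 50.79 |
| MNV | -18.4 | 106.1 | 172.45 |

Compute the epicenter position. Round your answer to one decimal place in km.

Circle about each station: (x + 149.5)² + (y − 3.0)² = 46.49²; (x + 70.8)² + (y + 44.9)² = 50.79²; (x + 18.4)² + (y − 106.1)² = 172.45².
Subtracting pairs of circle equations eliminates x²+y² and gives linear equations (the radical axes):
157.4 x − 95.8 y = -15748.90
262.2 x + 206.2 y = -38341.16
Solving the 2×2 system: x ≈ -120.2, y ≈ -33.1 km.
Check against COR (with the unrounded x, y): √((x + 149.5)²+(y − 3.0)²) = 46.49 ≈ 46.49 km. ✓

x ≈ -120.2 km, y ≈ -33.1 km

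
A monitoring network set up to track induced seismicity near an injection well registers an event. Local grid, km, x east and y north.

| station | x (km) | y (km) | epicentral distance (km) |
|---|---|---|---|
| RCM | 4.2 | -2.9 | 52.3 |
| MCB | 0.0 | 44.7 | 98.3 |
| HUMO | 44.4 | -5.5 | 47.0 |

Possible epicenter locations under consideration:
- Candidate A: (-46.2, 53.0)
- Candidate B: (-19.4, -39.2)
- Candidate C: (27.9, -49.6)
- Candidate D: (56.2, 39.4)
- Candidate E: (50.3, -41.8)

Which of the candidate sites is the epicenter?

For each candidate, compare |candidate − station| to the reported distance:
Candidate A: residuals RCM 23.0, MCB 51.4, HUMO 60.8 → max 60.8 km
Candidate B: residuals RCM 9.0, MCB 12.2, HUMO 25.2 → max 25.2 km
Candidate C: residuals RCM 0.1, MCB 0.0, HUMO 0.1 → max 0.1 km
Candidate D: residuals RCM 14.7, MCB 41.9, HUMO 0.6 → max 41.9 km
Candidate E: residuals RCM 8.0, MCB 1.8, HUMO 10.2 → max 10.2 km
Only Candidate C has all residuals ≈ 0.

Candidate C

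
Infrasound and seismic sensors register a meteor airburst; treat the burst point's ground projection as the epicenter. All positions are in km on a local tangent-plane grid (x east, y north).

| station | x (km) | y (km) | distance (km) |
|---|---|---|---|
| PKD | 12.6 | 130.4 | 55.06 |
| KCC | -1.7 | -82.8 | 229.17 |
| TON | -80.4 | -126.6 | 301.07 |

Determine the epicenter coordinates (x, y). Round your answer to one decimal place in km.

(67.4, 135.7)

Circle about each station: (x − 12.6)² + (y − 130.4)² = 55.06²; (x + 1.7)² + (y + 82.8)² = 229.17²; (x + 80.4)² + (y + 126.6)² = 301.07².
Subtracting the PKD equation from the KCC and TON equations removes the quadratic terms:
-28.6 x − 426.4 y = -59791.48
-186.0 x − 514.0 y = -82282.74
Solving the 2×2 system: x ≈ 67.4, y ≈ 135.7 km.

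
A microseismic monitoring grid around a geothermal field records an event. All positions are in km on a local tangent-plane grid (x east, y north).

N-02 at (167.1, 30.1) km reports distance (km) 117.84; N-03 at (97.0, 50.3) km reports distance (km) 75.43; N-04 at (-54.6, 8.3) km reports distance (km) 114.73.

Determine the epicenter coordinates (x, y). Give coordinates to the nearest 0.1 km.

Circle about each station: (x − 167.1)² + (y − 30.1)² = 117.84²; (x − 97.0)² + (y − 50.3)² = 75.43²; (x + 54.6)² + (y − 8.3)² = 114.73².
Subtracting the N-02 equation from the N-03 and N-04 equations removes the quadratic terms:
-140.2 x + 40.4 y = -8692.75
-443.4 x − 43.6 y = -25055.08
Solving the 2×2 system: x ≈ 57.9, y ≈ -14.2 km.

(57.9, -14.2)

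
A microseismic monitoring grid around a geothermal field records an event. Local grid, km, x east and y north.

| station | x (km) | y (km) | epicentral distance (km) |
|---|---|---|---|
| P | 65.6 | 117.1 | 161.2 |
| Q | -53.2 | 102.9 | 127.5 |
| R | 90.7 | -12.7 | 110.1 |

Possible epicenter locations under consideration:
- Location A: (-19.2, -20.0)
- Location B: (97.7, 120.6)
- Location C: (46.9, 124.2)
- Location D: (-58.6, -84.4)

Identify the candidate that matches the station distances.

For each candidate, compare |candidate − station| to the reported distance:
Location A: residuals P 0.0, Q 0.0, R 0.0 → max 0.0 km
Location B: residuals P 128.9, Q 24.4, R 23.4 → max 128.9 km
Location C: residuals P 141.2, Q 25.2, R 33.6 → max 141.2 km
Location D: residuals P 75.5, Q 59.9, R 55.5 → max 75.5 km
Only Location A has all residuals ≈ 0.

Location A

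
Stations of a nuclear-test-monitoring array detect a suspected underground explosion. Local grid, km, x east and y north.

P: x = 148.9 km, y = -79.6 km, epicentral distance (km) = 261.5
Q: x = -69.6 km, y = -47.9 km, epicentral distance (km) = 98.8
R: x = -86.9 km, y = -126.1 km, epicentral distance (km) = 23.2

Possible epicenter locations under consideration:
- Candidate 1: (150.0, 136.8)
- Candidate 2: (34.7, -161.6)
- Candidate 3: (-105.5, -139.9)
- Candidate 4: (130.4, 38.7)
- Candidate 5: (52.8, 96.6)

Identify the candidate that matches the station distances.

For each candidate, compare |candidate − station| to the reported distance:
Candidate 1: residuals P 45.1, Q 188.1, R 330.7 → max 330.7 km
Candidate 2: residuals P 120.9, Q 55.5, R 103.5 → max 120.9 km
Candidate 3: residuals P 0.1, Q 0.0, R 0.0 → max 0.1 km
Candidate 4: residuals P 141.8, Q 119.1, R 249.5 → max 249.5 km
Candidate 5: residuals P 60.8, Q 90.6, R 239.7 → max 239.7 km
Only Candidate 3 has all residuals ≈ 0.

Candidate 3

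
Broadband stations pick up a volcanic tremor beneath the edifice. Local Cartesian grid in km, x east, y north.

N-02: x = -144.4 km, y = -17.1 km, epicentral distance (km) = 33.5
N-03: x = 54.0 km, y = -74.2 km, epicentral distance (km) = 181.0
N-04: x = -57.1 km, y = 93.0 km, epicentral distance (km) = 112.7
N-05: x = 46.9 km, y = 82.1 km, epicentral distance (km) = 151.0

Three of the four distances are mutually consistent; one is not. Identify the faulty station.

Solve using three stations at a time. Using N-02, N-03, N-04 (subtract circle equations pairwise → linear system) gives (x, y) ≈ (-113.2, -4.8).
Distances from that point to each station vs reported:
  N-02: calculated 33.6 vs reported 33.5 → residual 0.1 km
  N-03: calculated 181.0 vs reported 181.0 → residual 0.0 km
  N-04: calculated 112.7 vs reported 112.7 → residual 0.0 km
  N-05: calculated 182.1 vs reported 151.0 → residual 31.1 km
N-02, N-03, N-04 are mutually consistent (residuals ≈ 0); N-05 is off by 31.1 km.

N-05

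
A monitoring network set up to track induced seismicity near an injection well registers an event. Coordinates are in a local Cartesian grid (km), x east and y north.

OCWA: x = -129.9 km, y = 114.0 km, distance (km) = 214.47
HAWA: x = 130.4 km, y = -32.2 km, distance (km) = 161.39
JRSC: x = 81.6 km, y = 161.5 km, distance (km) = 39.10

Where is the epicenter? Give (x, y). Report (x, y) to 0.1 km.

(84.4, 122.5)

Circle about each station: (x + 129.9)² + (y − 114.0)² = 214.47²; (x − 130.4)² + (y + 32.2)² = 161.39²; (x − 81.6)² + (y − 161.5)² = 39.10².
Subtracting the OCWA equation from the HAWA and JRSC equations removes the quadratic terms:
520.6 x − 292.4 y = 8121.64
423.0 x + 95.0 y = 47339.37
Solving the 2×2 system: x ≈ 84.4, y ≈ 122.5 km.
Check against OCWA (with the unrounded x, y): √((x + 129.9)²+(y − 114.0)²) = 214.47 ≈ 214.47 km. ✓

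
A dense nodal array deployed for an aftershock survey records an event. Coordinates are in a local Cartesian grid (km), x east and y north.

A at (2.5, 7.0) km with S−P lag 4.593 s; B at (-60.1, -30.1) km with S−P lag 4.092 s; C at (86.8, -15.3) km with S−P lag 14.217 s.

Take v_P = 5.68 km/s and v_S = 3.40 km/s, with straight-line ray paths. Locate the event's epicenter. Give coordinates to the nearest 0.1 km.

Distance from S−P lag: d = Δt · v_P v_S / (v_P − v_S) = Δt · (5.68·3.40)/(5.68−3.40) ≈ 8.4702·Δt.
So d_A = 38.90, d_B = 34.66, d_C = 120.42 km.
Circle about each station: (x − 2.5)² + (y − 7.0)² = 38.90²; (x + 60.1)² + (y + 30.1)² = 34.66²; (x − 86.8)² + (y + 15.3)² = 120.42².
Subtracting the A equation from the B and C equations removes the quadratic terms:
-125.2 x − 74.2 y = 4774.66
168.6 x − 44.6 y = -5274.69
Solving the 2×2 system: x ≈ -33.4, y ≈ -8.0 km.

-33.4 km east, -8.0 km north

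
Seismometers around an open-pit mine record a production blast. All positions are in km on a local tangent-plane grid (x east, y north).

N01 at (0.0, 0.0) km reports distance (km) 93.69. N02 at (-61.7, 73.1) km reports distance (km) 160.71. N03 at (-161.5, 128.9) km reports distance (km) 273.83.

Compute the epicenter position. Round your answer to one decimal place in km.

x ≈ 90.9 km, y ≈ 22.7 km

Circle about each station: x² + y² = 93.69²; (x + 61.7)² + (y − 73.1)² = 160.71²; (x + 161.5)² + (y − 128.9)² = 273.83².
Subtracting pairs of circle equations eliminates x²+y² and gives linear equations (the radical axes):
-123.4 x + 146.2 y = -7899.39
-323.0 x + 257.8 y = -23507.59
Solving the 2×2 system: x ≈ 90.9, y ≈ 22.7 km.
Check against N01 (with the unrounded x, y): √(x²+y²) = 93.66 ≈ 93.69 km. ✓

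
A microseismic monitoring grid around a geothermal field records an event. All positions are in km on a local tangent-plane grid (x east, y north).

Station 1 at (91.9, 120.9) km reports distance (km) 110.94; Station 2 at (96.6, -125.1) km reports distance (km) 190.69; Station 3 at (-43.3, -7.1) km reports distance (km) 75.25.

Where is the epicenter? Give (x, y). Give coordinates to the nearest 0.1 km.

Circle about each station: (x − 91.9)² + (y − 120.9)² = 110.94²; (x − 96.6)² + (y + 125.1)² = 190.69²; (x + 43.3)² + (y + 7.1)² = 75.25².
Subtracting pairs of circle equations eliminates x²+y² and gives linear equations (the radical axes):
9.4 x − 492.0 y = -22135.84
-270.4 x − 256.0 y = -14492.00
Solving the 2×2 system: x ≈ 10.8, y ≈ 45.2 km.
Check against Station 1 (with the unrounded x, y): √((x − 91.9)²+(y − 120.9)²) = 110.94 ≈ 110.94 km. ✓

x ≈ 10.8 km, y ≈ 45.2 km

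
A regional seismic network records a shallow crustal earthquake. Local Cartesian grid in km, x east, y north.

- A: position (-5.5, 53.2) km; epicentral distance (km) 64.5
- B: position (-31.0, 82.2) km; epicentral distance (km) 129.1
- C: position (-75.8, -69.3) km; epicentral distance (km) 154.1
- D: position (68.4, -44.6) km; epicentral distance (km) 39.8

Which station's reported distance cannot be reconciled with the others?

Solve using three stations at a time. Using B, C, D (subtract circle equations pairwise → linear system) gives (x, y) ≈ (64.2, -5.0).
Distances from that point to each station vs reported:
  A: calculated 90.8 vs reported 64.5 → residual 26.3 km
  B: calculated 129.1 vs reported 129.1 → residual 0.0 km
  C: calculated 154.1 vs reported 154.1 → residual 0.0 km
  D: calculated 39.8 vs reported 39.8 → residual 0.0 km
B, C, D are mutually consistent (residuals ≈ 0); A is off by 26.3 km.

A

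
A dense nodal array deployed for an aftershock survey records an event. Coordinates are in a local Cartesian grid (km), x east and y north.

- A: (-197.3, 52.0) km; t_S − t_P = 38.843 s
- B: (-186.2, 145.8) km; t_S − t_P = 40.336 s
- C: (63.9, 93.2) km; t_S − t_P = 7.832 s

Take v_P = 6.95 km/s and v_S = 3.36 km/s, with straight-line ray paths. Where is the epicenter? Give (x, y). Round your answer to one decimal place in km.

x ≈ 55.2 km, y ≈ 43.0 km

Distance from S−P lag: d = Δt · v_P v_S / (v_P − v_S) = Δt · (6.95·3.36)/(6.95−3.36) ≈ 6.5047·Δt.
So d_A = 252.66, d_B = 262.38, d_C = 50.95 km.
Circle about each station: (x + 197.3)² + (y − 52.0)² = 252.66²; (x + 186.2)² + (y − 145.8)² = 262.38²; (x − 63.9)² + (y − 93.2)² = 50.95².
Subtracting pairs of circle equations eliminates x²+y² and gives linear equations (the radical axes):
22.2 x + 187.6 y = 9290.60
522.4 x + 82.4 y = 32379.33
Solving the 2×2 system: x ≈ 55.2, y ≈ 43.0 km.
Check against A (with the unrounded x, y): √((x + 197.3)²+(y − 52.0)²) = 252.66 ≈ 252.66 km. ✓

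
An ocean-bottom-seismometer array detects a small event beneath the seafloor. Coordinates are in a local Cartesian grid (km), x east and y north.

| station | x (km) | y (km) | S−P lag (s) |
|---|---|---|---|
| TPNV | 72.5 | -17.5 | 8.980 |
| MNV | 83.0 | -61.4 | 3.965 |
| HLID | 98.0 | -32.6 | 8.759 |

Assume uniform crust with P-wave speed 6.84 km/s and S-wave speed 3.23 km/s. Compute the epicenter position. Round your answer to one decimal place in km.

Distance from S−P lag: d = Δt · v_P v_S / (v_P − v_S) = Δt · (6.84·3.23)/(6.84−3.23) ≈ 6.1200·Δt.
So d_TPNV = 54.96, d_MNV = 24.27, d_HLID = 53.61 km.
Circle about each station: (x − 72.5)² + (y + 17.5)² = 54.96²; (x − 83.0)² + (y + 61.4)² = 24.27²; (x − 98.0)² + (y + 32.6)² = 53.61².
Subtracting the TPNV equation from the MNV and HLID equations removes the quadratic terms:
21.0 x − 87.8 y = 7528.03
51.0 x − 30.2 y = 5250.83
Solving the 2×2 system: x ≈ 60.8, y ≈ -71.2 km.
Check against TPNV (with the unrounded x, y): √((x − 72.5)²+(y + 17.5)²) = 54.96 ≈ 54.96 km. ✓

(60.8, -71.2)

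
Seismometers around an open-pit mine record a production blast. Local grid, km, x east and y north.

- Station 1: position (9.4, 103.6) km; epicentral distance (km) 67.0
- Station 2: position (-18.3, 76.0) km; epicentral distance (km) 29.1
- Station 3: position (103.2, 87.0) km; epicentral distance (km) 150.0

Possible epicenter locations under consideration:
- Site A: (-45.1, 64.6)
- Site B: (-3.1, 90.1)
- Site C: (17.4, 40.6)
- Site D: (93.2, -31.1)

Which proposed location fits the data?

For each candidate, compare |candidate − station| to the reported distance:
Site A: residuals Station 1 0.0, Station 2 0.0, Station 3 0.0 → max 0.0 km
Site B: residuals Station 1 48.6, Station 2 8.4, Station 3 43.7 → max 48.6 km
Site C: residuals Station 1 3.5, Station 2 21.2, Station 3 52.5 → max 52.5 km
Site D: residuals Station 1 91.6, Station 2 125.5, Station 3 31.5 → max 125.5 km
Only Site A has all residuals ≈ 0.

Site A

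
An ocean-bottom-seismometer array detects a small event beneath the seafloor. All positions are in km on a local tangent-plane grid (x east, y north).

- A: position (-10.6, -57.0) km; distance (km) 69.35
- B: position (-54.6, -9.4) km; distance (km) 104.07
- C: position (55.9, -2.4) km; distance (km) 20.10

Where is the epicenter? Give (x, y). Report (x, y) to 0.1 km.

Circle about each station: (x + 10.6)² + (y + 57.0)² = 69.35²; (x + 54.6)² + (y + 9.4)² = 104.07²; (x − 55.9)² + (y + 2.4)² = 20.10².
Subtracting the A equation from the B and C equations removes the quadratic terms:
-88.0 x + 95.2 y = -6312.98
133.0 x + 109.2 y = 4174.62
Solving the 2×2 system: x ≈ 48.8, y ≈ -21.2 km.

(48.8, -21.2)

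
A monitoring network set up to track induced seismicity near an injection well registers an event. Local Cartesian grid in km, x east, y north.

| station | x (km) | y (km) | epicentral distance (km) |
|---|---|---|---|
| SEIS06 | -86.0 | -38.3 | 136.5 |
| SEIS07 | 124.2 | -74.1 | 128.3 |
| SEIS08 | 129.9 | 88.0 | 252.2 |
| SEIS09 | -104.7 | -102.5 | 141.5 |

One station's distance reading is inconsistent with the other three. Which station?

SEIS09

Solve using three stations at a time. Using SEIS06, SEIS07, SEIS08 (subtract circle equations pairwise → linear system) gives (x, y) ≈ (10.9, -134.4).
Distances from that point to each station vs reported:
  SEIS06: calculated 136.5 vs reported 136.5 → residual 0.0 km
  SEIS07: calculated 128.3 vs reported 128.3 → residual 0.0 km
  SEIS08: calculated 252.2 vs reported 252.2 → residual 0.0 km
  SEIS09: calculated 120.0 vs reported 141.5 → residual 21.5 km
SEIS06, SEIS07, SEIS08 are mutually consistent (residuals ≈ 0); SEIS09 is off by 21.5 km.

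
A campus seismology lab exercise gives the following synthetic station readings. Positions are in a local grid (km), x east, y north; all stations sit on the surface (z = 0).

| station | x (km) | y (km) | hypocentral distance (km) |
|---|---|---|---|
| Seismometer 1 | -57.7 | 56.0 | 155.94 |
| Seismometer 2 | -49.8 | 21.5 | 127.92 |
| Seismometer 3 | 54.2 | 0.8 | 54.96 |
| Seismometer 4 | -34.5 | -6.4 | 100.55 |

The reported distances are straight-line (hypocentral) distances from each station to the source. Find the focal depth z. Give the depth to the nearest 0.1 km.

depth ≈ 15.6 km

Each station gives a sphere (x−x_i)² + (y−y_i)² + z² = d_i² (stations at z=0).
Subtracting the Seismometer 1 sphere from Seismometer 2 and Seismometer 3: z² cancels, leaving linear equations in x and y:
15.8 x − 69.0 y = 4430.76
223.8 x − 110.4 y = 17769.67
Solving: x ≈ 53.800, y ≈ -51.894 km (keep extra digits for the depth step; rounded: 53.8, -51.9).
Then from the Seismometer 1 sphere: z² = 155.94² − (x + 57.7)² − (y − 56.0)² with x = 53.800, y = -51.894, so z ≈ 15.618 ≈ 15.6 km.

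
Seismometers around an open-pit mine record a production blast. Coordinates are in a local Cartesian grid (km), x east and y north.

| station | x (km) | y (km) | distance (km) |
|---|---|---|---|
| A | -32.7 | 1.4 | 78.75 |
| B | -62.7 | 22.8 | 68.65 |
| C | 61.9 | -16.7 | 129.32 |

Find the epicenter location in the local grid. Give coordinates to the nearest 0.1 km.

x ≈ -24.3 km, y ≈ 79.7 km

Circle about each station: (x + 32.7)² + (y − 1.4)² = 78.75²; (x + 62.7)² + (y − 22.8)² = 68.65²; (x − 61.9)² + (y + 16.7)² = 129.32².
Subtracting the A equation from the B and C equations removes the quadratic terms:
-60.0 x + 42.8 y = 4868.62
189.2 x − 36.2 y = -7482.85
Solving the 2×2 system: x ≈ -24.3, y ≈ 79.7 km.
Check against A (with the unrounded x, y): √((x + 32.7)²+(y − 1.4)²) = 78.73 ≈ 78.75 km. ✓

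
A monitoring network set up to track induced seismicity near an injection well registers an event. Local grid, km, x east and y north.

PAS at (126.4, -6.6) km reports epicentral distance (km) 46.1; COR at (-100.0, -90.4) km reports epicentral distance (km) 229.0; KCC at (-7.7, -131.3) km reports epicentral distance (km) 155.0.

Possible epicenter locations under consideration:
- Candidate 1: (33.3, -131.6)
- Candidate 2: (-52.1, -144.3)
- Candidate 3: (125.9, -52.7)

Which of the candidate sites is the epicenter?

For each candidate, compare |candidate − station| to the reported distance:
Candidate 1: residuals PAS 109.8, COR 89.5, KCC 114.0 → max 114.0 km
Candidate 2: residuals PAS 179.3, COR 156.9, KCC 108.7 → max 179.3 km
Candidate 3: residuals PAS 0.0, COR 0.0, KCC 0.0 → max 0.0 km
Only Candidate 3 has all residuals ≈ 0.

Candidate 3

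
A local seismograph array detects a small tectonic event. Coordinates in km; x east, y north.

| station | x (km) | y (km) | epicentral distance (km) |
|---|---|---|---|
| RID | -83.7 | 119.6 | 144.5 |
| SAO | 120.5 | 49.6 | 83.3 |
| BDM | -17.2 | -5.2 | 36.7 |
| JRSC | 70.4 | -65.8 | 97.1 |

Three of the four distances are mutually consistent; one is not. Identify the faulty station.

SAO

Solve using three stations at a time. Using RID, BDM, JRSC (subtract circle equations pairwise → linear system) gives (x, y) ≈ (14.3, 13.5).
Distances from that point to each station vs reported:
  RID: calculated 144.5 vs reported 144.5 → residual 0.0 km
  SAO: calculated 112.1 vs reported 83.3 → residual 28.8 km
  BDM: calculated 36.7 vs reported 36.7 → residual 0.0 km
  JRSC: calculated 97.1 vs reported 97.1 → residual 0.0 km
RID, BDM, JRSC are mutually consistent (residuals ≈ 0); SAO is off by 28.8 km.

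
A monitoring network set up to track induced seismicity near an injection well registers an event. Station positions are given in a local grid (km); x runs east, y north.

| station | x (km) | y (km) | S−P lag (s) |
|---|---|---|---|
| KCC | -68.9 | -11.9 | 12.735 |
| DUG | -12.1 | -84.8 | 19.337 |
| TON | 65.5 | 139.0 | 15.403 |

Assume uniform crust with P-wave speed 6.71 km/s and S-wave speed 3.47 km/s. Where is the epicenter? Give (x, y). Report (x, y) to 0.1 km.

Distance from S−P lag: d = Δt · v_P v_S / (v_P − v_S) = Δt · (6.71·3.47)/(6.71−3.47) ≈ 7.1863·Δt.
So d_KCC = 91.52, d_DUG = 138.96, d_TON = 110.69 km.
Circle about each station: (x + 68.9)² + (y + 11.9)² = 91.52²; (x + 12.1)² + (y + 84.8)² = 138.96²; (x − 65.5)² + (y − 139.0)² = 110.69².
Subtracting pairs of circle equations eliminates x²+y² and gives linear equations (the radical axes):
113.6 x − 145.8 y = -8485.34
268.8 x + 301.8 y = 14846.06
Solving the 2×2 system: x ≈ -5.4, y ≈ 54.0 km.
Check against KCC (with the unrounded x, y): √((x + 68.9)²+(y + 11.9)²) = 91.52 ≈ 91.52 km. ✓

(-5.4, 54.0)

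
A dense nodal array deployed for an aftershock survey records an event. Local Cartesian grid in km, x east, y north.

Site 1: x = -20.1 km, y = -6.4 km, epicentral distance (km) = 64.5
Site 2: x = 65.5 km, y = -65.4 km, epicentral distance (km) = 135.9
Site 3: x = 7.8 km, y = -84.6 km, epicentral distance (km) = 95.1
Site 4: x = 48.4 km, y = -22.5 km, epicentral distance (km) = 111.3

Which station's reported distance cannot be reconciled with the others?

Site 1

Solve using three stations at a time. Using Site 2, Site 3, Site 4 (subtract circle equations pairwise → linear system) gives (x, y) ≈ (-63.0, -20.9).
Distances from that point to each station vs reported:
  Site 1: calculated 45.3 vs reported 64.5 → residual 19.2 km
  Site 2: calculated 136.0 vs reported 135.9 → residual 0.1 km
  Site 3: calculated 95.3 vs reported 95.1 → residual 0.2 km
  Site 4: calculated 111.4 vs reported 111.3 → residual 0.1 km
Site 2, Site 3, Site 4 are mutually consistent (residuals ≈ 0); Site 1 is off by 19.2 km.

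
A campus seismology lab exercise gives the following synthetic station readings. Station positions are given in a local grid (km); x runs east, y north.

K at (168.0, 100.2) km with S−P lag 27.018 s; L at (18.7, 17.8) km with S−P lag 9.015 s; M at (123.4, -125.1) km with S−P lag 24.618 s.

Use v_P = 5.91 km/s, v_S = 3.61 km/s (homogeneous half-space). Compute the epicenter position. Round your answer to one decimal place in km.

Distance from S−P lag: d = Δt · v_P v_S / (v_P − v_S) = Δt · (5.91·3.61)/(5.91−3.61) ≈ 9.2761·Δt.
So d_K = 250.62, d_L = 83.62, d_M = 228.36 km.
Circle about each station: (x − 168.0)² + (y − 100.2)² = 250.62²; (x − 18.7)² + (y − 17.8)² = 83.62²; (x − 123.4)² + (y + 125.1)² = 228.36².
Subtracting the K equation from the L and M equations removes the quadratic terms:
-298.6 x − 164.8 y = 18220.57
-89.2 x − 450.6 y = 3275.62
Solving the 2×2 system: x ≈ -64.0, y ≈ 5.4 km.

-64.0 km east, 5.4 km north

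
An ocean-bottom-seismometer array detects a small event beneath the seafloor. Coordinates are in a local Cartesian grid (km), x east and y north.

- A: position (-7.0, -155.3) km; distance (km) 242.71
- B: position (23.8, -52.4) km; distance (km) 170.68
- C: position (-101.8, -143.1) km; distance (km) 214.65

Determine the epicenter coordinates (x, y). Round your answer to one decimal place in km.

Circle about each station: (x + 7.0)² + (y + 155.3)² = 242.71²; (x − 23.8)² + (y + 52.4)² = 170.68²; (x + 101.8)² + (y + 143.1)² = 214.65².
Subtracting the A equation from the B and C equations removes the quadratic terms:
61.6 x + 205.8 y = 8921.59
-189.6 x + 24.4 y = 19507.28
Solving the 2×2 system: x ≈ -93.7, y ≈ 71.4 km.

-93.7 km east, 71.4 km north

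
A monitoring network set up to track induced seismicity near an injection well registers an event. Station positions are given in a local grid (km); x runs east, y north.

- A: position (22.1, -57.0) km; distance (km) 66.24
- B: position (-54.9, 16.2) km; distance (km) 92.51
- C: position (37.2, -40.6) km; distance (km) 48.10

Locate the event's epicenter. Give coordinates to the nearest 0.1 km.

x ≈ 37.2 km, y ≈ 7.5 km

Circle about each station: (x − 22.1)² + (y + 57.0)² = 66.24²; (x + 54.9)² + (y − 16.2)² = 92.51²; (x − 37.2)² + (y + 40.6)² = 48.10².
Subtracting the A equation from the B and C equations removes the quadratic terms:
-154.0 x + 146.4 y = -4631.32
30.2 x + 32.8 y = 1368.92
Solving the 2×2 system: x ≈ 37.2, y ≈ 7.5 km.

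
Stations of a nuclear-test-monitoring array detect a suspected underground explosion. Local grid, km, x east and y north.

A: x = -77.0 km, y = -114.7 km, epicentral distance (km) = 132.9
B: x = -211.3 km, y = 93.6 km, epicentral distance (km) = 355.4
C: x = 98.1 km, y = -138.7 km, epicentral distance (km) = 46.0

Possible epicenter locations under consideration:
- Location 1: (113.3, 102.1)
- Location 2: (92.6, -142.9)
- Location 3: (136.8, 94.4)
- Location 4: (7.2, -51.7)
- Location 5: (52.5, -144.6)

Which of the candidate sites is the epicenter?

Location 5

For each candidate, compare |candidate − station| to the reported distance:
Location 1: residuals A 155.6, B 30.7, C 195.3 → max 195.3 km
Location 2: residuals A 39.0, B 29.7, C 39.1 → max 39.1 km
Location 3: residuals A 166.2, B 7.3, C 190.3 → max 190.3 km
Location 4: residuals A 27.7, B 93.0, C 79.8 → max 93.0 km
Location 5: residuals A 0.0, B 0.0, C 0.0 → max 0.0 km
Only Location 5 has all residuals ≈ 0.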